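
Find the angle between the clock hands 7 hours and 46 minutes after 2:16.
First find the time 7 hours and 46 minutes after 2:16.
Total minutes: 2 x 60 + 16 + 7 x 60 + 46 = 602.
602 mod 720 = 602 minutes = 10:02.
Now compute the angle at 10:02:
Hour hand: 10 x 30 + 2 x 0.5 = 301 degrees
Minute hand: 2 x 6 = 12 degrees
Difference: |301 - 12| = 289 degrees
Smaller angle: 360 - 289 = 71 degrees

Final answer: 71 degrees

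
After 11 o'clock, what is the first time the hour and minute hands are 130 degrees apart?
At t minutes past 11:00, the hour hand is at 30 x 11 + 0.5t degrees and the minute hand is at 6t degrees.
The smaller angle between them is 130 degrees when |30H - 5.5t| = 130 or |30H - 5.5t| = 230.
With H = 11, solve 30 x 11 - 5.5t = +/- target for each target:
  t = (30 x 11 - 130) / 5.5 = 36.36
  t = (30 x 11 + 130) / 5.5 = 83.64 (outside (0, 60))
  t = (30 x 11 - 230) / 5.5 = 18.18
  t = (30 x 11 + 230) / 5.5 = 101.82 (outside (0, 60))
Valid solutions in (0, 60): {18.18, 36.36} minutes.
The first occurrence is t = 18.18 minutes.
The hands form a 130-degree angle at 18.18 minutes past 11:00.

Final answer: 18.18 minutes past 11:00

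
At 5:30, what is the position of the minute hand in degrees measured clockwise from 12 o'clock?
The minute hand moves 6 degrees per minute.
At 5:30: 30 x 6 = 180 degrees

Final answer: 180 degrees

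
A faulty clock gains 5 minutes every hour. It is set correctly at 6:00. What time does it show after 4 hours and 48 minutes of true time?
For every 60 true minutes, the faulty clock advances 60 + 5 = 65 minutes.
True elapsed: 4 hours and 48 minutes = 288 minutes.
Faulty clock advances: 288 x 65/60 = 312 minutes (drift: 24 minutes ahead).
Shown time: 6:00 + 312 minutes = 11:12.

Final answer: 11:12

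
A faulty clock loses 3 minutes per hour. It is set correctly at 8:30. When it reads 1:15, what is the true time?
For every 60 true minutes, the faulty clock advances 57 minutes, so 1 faulty-clock minute corresponds to 60/57 true minutes.
From 8:30 to 1:15 on the faulty dial is 285 minutes.
True elapsed: 285 x 60/57 = 300 minutes = 5 hours.
True time: 8:30 + 5 hours = 1:30.

Final answer: 1:30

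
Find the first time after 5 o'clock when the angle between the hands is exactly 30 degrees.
At t minutes past 5:00, the hour hand is at 30 x 5 + 0.5t degrees and the minute hand is at 6t degrees.
The smaller angle between them is 30 degrees when |30H - 5.5t| = 30 or |30H - 5.5t| = 330.
With H = 5, solve 30 x 5 - 5.5t = +/- target for each target:
  t = (30 x 5 - 30) / 5.5 = 21.82
  t = (30 x 5 + 30) / 5.5 = 32.73
  t = (30 x 5 - 330) / 5.5 = -32.73 (outside (0, 60))
  t = (30 x 5 + 330) / 5.5 = 87.27 (outside (0, 60))
Valid solutions in (0, 60): {21.82, 32.73} minutes.
The first occurrence is t = 21.82 minutes.
The hands form a 30-degree angle at 21.82 minutes past 5:00.

Final answer: 21.82 minutes past 5:00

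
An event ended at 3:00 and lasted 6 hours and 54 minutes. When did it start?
Starting time: 3:00 = 180 total minutes past 12:00
Subtracting: 6 hours and 54 minutes = 414 minutes
180 - 414 = -234 (negative, add 12 hours = 720) = 486 minutes
= 8 hours and 6 minutes past 12:00 = 8:06

Final answer: 8:06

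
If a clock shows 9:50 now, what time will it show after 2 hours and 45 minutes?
Starting time: 9:50
Adding 45 minutes to 50 minutes: 50 + 45 = 95 minutes = 1 hour and 35 minutes
Adding 2 hours: 9 + 2 + 1 (carry) = 12
Final time: 12:35

Final answer: 12:35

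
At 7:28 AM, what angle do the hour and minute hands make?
Hour hand position: 7 x 30 + 28 x 0.5 = 224 degrees
Minute hand position: 28 x 6 = 168 degrees
Difference: |224 - 168| = 56 degrees
The angle between the hands is 56 degrees

Final answer: 56 degrees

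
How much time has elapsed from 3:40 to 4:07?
From 3:40 to 4:07:
(4 x 60 + 7) - (3 x 60 + 40) = 247 - 220 = 27 minutes
= 27 minutes

Final answer: 27 minutes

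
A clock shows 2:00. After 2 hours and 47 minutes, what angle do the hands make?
First find the time 2 hours and 47 minutes after 2:00.
Total minutes: 2 x 60 + 0 + 2 x 60 + 47 = 287.
287 mod 720 = 287 minutes = 4:47.
Now compute the angle at 4:47:
Hour hand: 4 x 30 + 47 x 0.5 = 143.5 degrees
Minute hand: 47 x 6 = 282 degrees
Difference: |143.5 - 282| = 138.5 degrees
The angle is 138.5 degrees

Final answer: 138.5 degrees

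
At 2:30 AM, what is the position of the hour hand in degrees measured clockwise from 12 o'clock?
The hour hand moves 30 degrees per hour and 0.5 degrees per minute.
At 2:30: (2) x 30 + 30 x 0.5 = 60 + 15 = 75 degrees

Final answer: 75 degrees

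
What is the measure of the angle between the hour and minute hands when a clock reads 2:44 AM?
Hour hand position: 2 x 30 + 44 x 0.5 = 82 degrees
Minute hand position: 44 x 6 = 264 degrees
Difference: |82 - 264| = 182 degrees
Since 182 > 180, the smaller angle is 360 - 182 = 178 degrees

Final answer: 178 degrees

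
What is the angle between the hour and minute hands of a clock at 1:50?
Hour hand position: 1 x 30 + 50 x 0.5 = 55 degrees
Minute hand position: 50 x 6 = 300 degrees
Difference: |55 - 300| = 245 degrees
Since 245 > 180, the smaller angle is 360 - 245 = 115 degrees

Final answer: 115 degrees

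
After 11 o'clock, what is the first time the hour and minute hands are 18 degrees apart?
At t minutes past 11:00, the hour hand is at 30 x 11 + 0.5t degrees and the minute hand is at 6t degrees.
The smaller angle between them is 18 degrees when |30H - 5.5t| = 18 or |30H - 5.5t| = 342.
With H = 11, solve 30 x 11 - 5.5t = +/- target for each target:
  t = (30 x 11 - 18) / 5.5 = 56.73
  t = (30 x 11 + 18) / 5.5 = 63.27 (outside (0, 60))
  t = (30 x 11 - 342) / 5.5 = -2.18 (outside (0, 60))
  t = (30 x 11 + 342) / 5.5 = 122.18 (outside (0, 60))
Valid solutions in (0, 60): {56.73} minutes.
The first occurrence is t = 56.73 minutes.
The hands form a 18-degree angle at 56.73 minutes past 11:00.

Final answer: 56.73 minutes past 11:00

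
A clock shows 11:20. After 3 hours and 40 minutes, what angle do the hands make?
First find the time 3 hours and 40 minutes after 11:20.
Total minutes: 11 x 60 + 20 + 3 x 60 + 40 = 900.
900 mod 720 = 180 minutes = 3:00.
Now compute the angle at 3:00:
Hour hand: 3 x 30 + 0 x 0.5 = 90 degrees
Minute hand: 0 x 6 = 0 degrees
Difference: |90 - 0| = 90 degrees
The angle is 90 degrees

Final answer: 90 degrees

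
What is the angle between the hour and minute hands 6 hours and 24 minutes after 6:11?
First find the time 6 hours and 24 minutes after 6:11.
Total minutes: 6 x 60 + 11 + 6 x 60 + 24 = 755.
755 mod 720 = 35 minutes = 12:35.
Now compute the angle at 12:35:
Hour hand: 0 x 30 + 35 x 0.5 = 17.5 degrees
Minute hand: 35 x 6 = 210 degrees
Difference: |17.5 - 210| = 192.5 degrees
Smaller angle: 360 - 192.5 = 167.5 degrees

Final answer: 167.5 degrees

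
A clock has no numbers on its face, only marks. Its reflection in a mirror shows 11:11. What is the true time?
Reflection across the vertical (12-6) axis maps a hand at angle A degrees to (360 - A) degrees, which sends a reading of T minutes past 12:00 to (720 - T) minutes past 12:00.
Mirror reads 11:11 = 671 minutes past 12:00.
Actual time: (720 - 671) mod 720 = 49 minutes = 12:49.

Final answer: 12:49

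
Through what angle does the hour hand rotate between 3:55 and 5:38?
The hour hand moves 0.5 degrees per minute.
Time elapsed: 5:38 - 3:55 = 103 minutes
Angular displacement: 103 x 0.5 = 51.5 degrees

Final answer: 51.5 degrees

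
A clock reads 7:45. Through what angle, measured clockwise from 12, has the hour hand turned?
The hour hand moves 30 degrees per hour and 0.5 degrees per minute.
At 7:45: (7) x 30 + 45 x 0.5 = 210 + 22.5 = 232.5 degrees

Final answer: 232.5 degrees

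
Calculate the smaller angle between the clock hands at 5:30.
Hour hand position: 5 x 30 + 30 x 0.5 = 165 degrees
Minute hand position: 30 x 6 = 180 degrees
Difference: |165 - 180| = 15 degrees
The angle between the hands is 15 degrees

Final answer: 15 degrees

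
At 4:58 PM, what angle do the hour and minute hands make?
Hour hand position: 4 x 30 + 58 x 0.5 = 149 degrees
Minute hand position: 58 x 6 = 348 degrees
Difference: |149 - 348| = 199 degrees
Since 199 > 180, the smaller angle is 360 - 199 = 161 degrees

Final answer: 161 degrees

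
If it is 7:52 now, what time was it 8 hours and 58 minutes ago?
Starting time: 7:52 = 472 total minutes past 12:00
Subtracting: 8 hours and 58 minutes = 538 minutes
472 - 538 = -66 (negative, add 12 hours = 720) = 654 minutes
= 10 hours and 54 minutes past 12:00 = 10:54

Final answer: 10:54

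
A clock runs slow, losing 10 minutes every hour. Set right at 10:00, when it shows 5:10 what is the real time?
For every 60 true minutes, the faulty clock advances 50 minutes, so 1 faulty-clock minute corresponds to 60/50 true minutes.
From 10:00 to 5:10 on the faulty dial is 430 minutes.
True elapsed: 430 x 60/50 = 516 minutes = 8 hours and 36 minutes.
True time: 10:00 + 8 hours and 36 minutes = 6:36.

Final answer: 6:36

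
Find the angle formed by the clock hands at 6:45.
Hour hand position: 6 x 30 + 45 x 0.5 = 202.5 degrees
Minute hand position: 45 x 6 = 270 degrees
Difference: |202.5 - 270| = 67.5 degrees
The angle between the hands is 67.5 degrees

Final answer: 67.5 degrees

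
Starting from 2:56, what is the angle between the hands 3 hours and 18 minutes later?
First find the time 3 hours and 18 minutes after 2:56.
Total minutes: 2 x 60 + 56 + 3 x 60 + 18 = 374.
374 mod 720 = 374 minutes = 6:14.
Now compute the angle at 6:14:
Hour hand: 6 x 30 + 14 x 0.5 = 187 degrees
Minute hand: 14 x 6 = 84 degrees
Difference: |187 - 84| = 103 degrees
The angle is 103 degrees

Final answer: 103 degrees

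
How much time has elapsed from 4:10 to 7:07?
From 4:10 to 7:07:
(7 x 60 + 7) - (4 x 60 + 10) = 427 - 250 = 177 minutes
= 2 hours and 57 minutes

Final answer: 2 hours and 57 minutes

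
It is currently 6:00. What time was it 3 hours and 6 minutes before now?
Starting time: 6:00 = 360 total minutes past 12:00
Subtracting: 3 hours and 6 minutes = 186 minutes
360 - 186 = 174 minutes
= 2 hours and 54 minutes past 12:00 = 2:54

Final answer: 2:54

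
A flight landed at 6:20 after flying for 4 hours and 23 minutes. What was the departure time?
Starting time: 6:20 = 380 total minutes past 12:00
Subtracting: 4 hours and 23 minutes = 263 minutes
380 - 263 = 117 minutes
= 1 hour and 57 minutes past 12:00 = 1:57

Final answer: 1:57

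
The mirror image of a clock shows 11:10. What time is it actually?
Reflection across the vertical (12-6) axis maps a hand at angle A degrees to (360 - A) degrees, which sends a reading of T minutes past 12:00 to (720 - T) minutes past 12:00.
Mirror reads 11:10 = 670 minutes past 12:00.
Actual time: (720 - 670) mod 720 = 50 minutes = 12:50.

Final answer: 12:50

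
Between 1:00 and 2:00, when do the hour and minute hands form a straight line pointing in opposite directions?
For hands to be 180 degrees apart: |30H - 5.5t| = 180
With H = 1: t = (30 x 1 + 180)/5.5 = 38.18 or t = (30 x 1 - 180)/5.5 = -27.27
First valid solution (0 < t < 60): t = 38.18 minutes
The hands are opposite at 38.18 minutes past 1:00.

Final answer: 38.18 minutes past 1:00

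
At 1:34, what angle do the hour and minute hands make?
Hour hand position: 1 x 30 + 34 x 0.5 = 47 degrees
Minute hand position: 34 x 6 = 204 degrees
Difference: |47 - 204| = 157 degrees
The angle between the hands is 157 degrees

Final answer: 157 degrees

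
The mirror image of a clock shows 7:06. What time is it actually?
Reflection across the vertical (12-6) axis maps a hand at angle A degrees to (360 - A) degrees, which sends a reading of T minutes past 12:00 to (720 - T) minutes past 12:00.
Mirror reads 7:06 = 426 minutes past 12:00.
Actual time: (720 - 426) mod 720 = 294 minutes = 4:54.

Final answer: 4:54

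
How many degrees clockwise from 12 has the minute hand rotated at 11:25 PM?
The minute hand moves 6 degrees per minute.
At 11:25: 25 x 6 = 150 degrees

Final answer: 150 degrees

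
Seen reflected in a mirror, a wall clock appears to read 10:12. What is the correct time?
Reflection across the vertical (12-6) axis maps a hand at angle A degrees to (360 - A) degrees, which sends a reading of T minutes past 12:00 to (720 - T) minutes past 12:00.
Mirror reads 10:12 = 612 minutes past 12:00.
Actual time: (720 - 612) mod 720 = 108 minutes = 1:48.

Final answer: 1:48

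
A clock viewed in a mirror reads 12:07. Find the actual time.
Reflection across the vertical (12-6) axis maps a hand at angle A degrees to (360 - A) degrees, which sends a reading of T minutes past 12:00 to (720 - T) minutes past 12:00.
Mirror reads 12:07 = 7 minutes past 12:00.
Actual time: (720 - 7) mod 720 = 713 minutes = 11:53.

Final answer: 11:53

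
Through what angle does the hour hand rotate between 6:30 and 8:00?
The hour hand moves 0.5 degrees per minute.
Time elapsed: 8:00 - 6:30 = 90 minutes
Angular displacement: 90 x 0.5 = 45 degrees

Final answer: 45 degrees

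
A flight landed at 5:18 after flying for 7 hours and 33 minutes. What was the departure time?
Starting time: 5:18 = 318 total minutes past 12:00
Subtracting: 7 hours and 33 minutes = 453 minutes
318 - 453 = -135 (negative, add 12 hours = 720) = 585 minutes
= 9 hours and 45 minutes past 12:00 = 9:45

Final answer: 9:45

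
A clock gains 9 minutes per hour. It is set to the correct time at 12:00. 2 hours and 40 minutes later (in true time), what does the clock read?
For every 60 true minutes, the faulty clock advances 60 + 9 = 69 minutes.
True elapsed: 2 hours and 40 minutes = 160 minutes.
Faulty clock advances: 160 x 69/60 = 184 minutes (drift: 24 minutes ahead).
Shown time: 12:00 + 184 minutes = 3:04.

Final answer: 3:04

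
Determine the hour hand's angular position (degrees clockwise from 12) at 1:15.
The hour hand moves 30 degrees per hour and 0.5 degrees per minute.
At 1:15: (1) x 30 + 15 x 0.5 = 30 + 7.5 = 37.5 degrees

Final answer: 37.5 degrees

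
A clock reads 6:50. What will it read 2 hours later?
Starting time: 6:50
Adding 0 minutes to 50 minutes: 50 + 0 = 50 minutes
Adding 2 hours: 6 + 2 = 8
Final time: 8:50

Final answer: 8:50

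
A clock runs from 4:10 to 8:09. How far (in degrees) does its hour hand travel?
The hour hand moves 0.5 degrees per minute.
Time elapsed: 8:09 - 4:10 = 239 minutes
Angular displacement: 239 x 0.5 = 119.5 degrees

Final answer: 119.5 degrees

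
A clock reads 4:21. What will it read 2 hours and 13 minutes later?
Starting time: 4:21
Adding 13 minutes to 21 minutes: 21 + 13 = 34 minutes
Adding 2 hours: 4 + 2 = 6
Final time: 6:34

Final answer: 6:34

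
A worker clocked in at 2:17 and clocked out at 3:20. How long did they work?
From 2:17 to 3:20:
(3 x 60 + 20) - (2 x 60 + 17) = 200 - 137 = 63 minutes
= 1 hour and 3 minutes

Final answer: 1 hour and 3 minutes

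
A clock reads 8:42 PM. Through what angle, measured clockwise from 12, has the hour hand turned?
The hour hand moves 30 degrees per hour and 0.5 degrees per minute.
At 8:42: (8) x 30 + 42 x 0.5 = 240 + 21 = 261 degrees

Final answer: 261 degrees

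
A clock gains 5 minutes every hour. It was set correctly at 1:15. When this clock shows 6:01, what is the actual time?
For every 60 true minutes, the faulty clock advances 65 minutes, so 1 faulty-clock minute corresponds to 60/65 true minutes.
From 1:15 to 6:01 on the faulty dial is 286 minutes.
True elapsed: 286 x 60/65 = 264 minutes = 4 hours and 24 minutes.
True time: 1:15 + 4 hours and 24 minutes = 5:39.

Final answer: 5:39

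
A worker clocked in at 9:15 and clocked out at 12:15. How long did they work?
From 9:15 to 12:15:
(12 x 60 + 15) - (9 x 60 + 15) = 735 - 555 = 180 minutes
= 3 hours

Final answer: 3 hours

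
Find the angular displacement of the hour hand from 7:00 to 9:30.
The hour hand moves 0.5 degrees per minute.
Time elapsed: 9:30 - 7:00 = 150 minutes
Angular displacement: 150 x 0.5 = 75 degrees

Final answer: 75 degrees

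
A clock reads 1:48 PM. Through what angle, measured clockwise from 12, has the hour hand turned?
The hour hand moves 30 degrees per hour and 0.5 degrees per minute.
At 1:48: (1) x 30 + 48 x 0.5 = 30 + 24 = 54 degrees

Final answer: 54 degrees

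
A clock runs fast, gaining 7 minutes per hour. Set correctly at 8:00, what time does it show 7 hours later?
For every 60 true minutes, the faulty clock advances 60 + 7 = 67 minutes.
True elapsed: 7 hours = 420 minutes.
Faulty clock advances: 420 x 67/60 = 469 minutes (drift: 49 minutes ahead).
Shown time: 8:00 + 469 minutes = 3:49.

Final answer: 3:49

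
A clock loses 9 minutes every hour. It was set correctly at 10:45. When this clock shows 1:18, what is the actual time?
For every 60 true minutes, the faulty clock advances 51 minutes, so 1 faulty-clock minute corresponds to 60/51 true minutes.
From 10:45 to 1:18 on the faulty dial is 153 minutes.
True elapsed: 153 x 60/51 = 180 minutes = 3 hours.
True time: 10:45 + 3 hours = 1:45.

Final answer: 1:45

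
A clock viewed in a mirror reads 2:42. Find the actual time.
Reflection across the vertical (12-6) axis maps a hand at angle A degrees to (360 - A) degrees, which sends a reading of T minutes past 12:00 to (720 - T) minutes past 12:00.
Mirror reads 2:42 = 162 minutes past 12:00.
Actual time: (720 - 162) mod 720 = 558 minutes = 9:18.

Final answer: 9:18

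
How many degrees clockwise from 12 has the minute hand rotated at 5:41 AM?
The minute hand moves 6 degrees per minute.
At 5:41: 41 x 6 = 246 degrees

Final answer: 246 degrees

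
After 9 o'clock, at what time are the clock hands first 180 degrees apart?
For hands to be 180 degrees apart: |30H - 5.5t| = 180
With H = 9: t = (30 x 9 + 180)/5.5 = 81.82 or t = (30 x 9 - 180)/5.5 = 16.36
First valid solution (0 < t < 60): t = 16.36 minutes
The hands are opposite at 16.36 minutes past 9:00.

Final answer: 16.36 minutes past 9:00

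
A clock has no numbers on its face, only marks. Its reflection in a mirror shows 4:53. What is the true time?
Reflection across the vertical (12-6) axis maps a hand at angle A degrees to (360 - A) degrees, which sends a reading of T minutes past 12:00 to (720 - T) minutes past 12:00.
Mirror reads 4:53 = 293 minutes past 12:00.
Actual time: (720 - 293) mod 720 = 427 minutes = 7:07.

Final answer: 7:07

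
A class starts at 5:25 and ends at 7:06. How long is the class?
From 5:25 to 7:06:
(7 x 60 + 6) - (5 x 60 + 25) = 426 - 325 = 101 minutes
= 1 hour and 41 minutes

Final answer: 1 hour and 41 minutes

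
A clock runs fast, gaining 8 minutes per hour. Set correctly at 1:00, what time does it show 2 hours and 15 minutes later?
For every 60 true minutes, the faulty clock advances 60 + 8 = 68 minutes.
True elapsed: 2 hours and 15 minutes = 135 minutes.
Faulty clock advances: 135 x 68/60 = 153 minutes (drift: 18 minutes ahead).
Shown time: 1:00 + 153 minutes = 3:33.

Final answer: 3:33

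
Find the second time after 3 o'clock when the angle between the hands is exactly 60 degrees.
At t minutes past 3:00, the hour hand is at 30 x 3 + 0.5t degrees and the minute hand is at 6t degrees.
The smaller angle between them is 60 degrees when |30H - 5.5t| = 60 or |30H - 5.5t| = 300.
With H = 3, solve 30 x 3 - 5.5t = +/- target for each target:
  t = (30 x 3 - 60) / 5.5 = 5.45
  t = (30 x 3 + 60) / 5.5 = 27.27
  t = (30 x 3 - 300) / 5.5 = -38.18 (outside (0, 60))
  t = (30 x 3 + 300) / 5.5 = 70.91 (outside (0, 60))
Valid solutions in (0, 60): {5.45, 27.27} minutes.
The second occurrence is t = 27.27 minutes.
The hands form a 60-degree angle at 27.27 minutes past 3:00.

Final answer: 27.27 minutes past 3:00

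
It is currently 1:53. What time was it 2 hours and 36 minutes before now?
Starting time: 1:53 = 113 total minutes past 12:00
Subtracting: 2 hours and 36 minutes = 156 minutes
113 - 156 = -43 (negative, add 12 hours = 720) = 677 minutes
= 11 hours and 17 minutes past 12:00 = 11:17

Final answer: 11:17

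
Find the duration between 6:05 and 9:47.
From 6:05 to 9:47:
(9 x 60 + 47) - (6 x 60 + 5) = 587 - 365 = 222 minutes
= 3 hours and 42 minutes

Final answer: 3 hours and 42 minutes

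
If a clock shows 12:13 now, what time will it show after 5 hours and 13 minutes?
Starting time: 12:13
Adding 13 minutes to 13 minutes: 13 + 13 = 26 minutes
Adding 5 hours: 12 + 5 = 17 - 12 = 5
Final time: 5:26

Final answer: 5:26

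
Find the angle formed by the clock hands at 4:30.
Hour hand position: 4 x 30 + 30 x 0.5 = 135 degrees
Minute hand position: 30 x 6 = 180 degrees
Difference: |135 - 180| = 45 degrees
The angle between the hands is 45 degrees

Final answer: 45 degrees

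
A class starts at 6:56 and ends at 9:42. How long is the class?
From 6:56 to 9:42:
(9 x 60 + 42) - (6 x 60 + 56) = 582 - 416 = 166 minutes
= 2 hours and 46 minutes

Final answer: 2 hours and 46 minutes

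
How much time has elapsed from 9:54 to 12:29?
From 9:54 to 12:29:
(12 x 60 + 29) - (9 x 60 + 54) = 749 - 594 = 155 minutes
= 2 hours and 35 minutes

Final answer: 2 hours and 35 minutes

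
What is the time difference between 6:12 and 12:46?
From 6:12 to 12:46:
(12 x 60 + 46) - (6 x 60 + 12) = 766 - 372 = 394 minutes
= 6 hours and 34 minutes

Final answer: 6 hours and 34 minutes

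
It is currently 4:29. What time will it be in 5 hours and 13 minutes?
Starting time: 4:29
Adding 13 minutes to 29 minutes: 29 + 13 = 42 minutes
Adding 5 hours: 4 + 5 = 9
Final time: 9:42

Final answer: 9:42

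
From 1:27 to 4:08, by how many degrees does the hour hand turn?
The hour hand moves 0.5 degrees per minute.
Time elapsed: 4:08 - 1:27 = 161 minutes
Angular displacement: 161 x 0.5 = 80.5 degrees

Final answer: 80.5 degrees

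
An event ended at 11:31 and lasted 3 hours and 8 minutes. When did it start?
Starting time: 11:31 = 691 total minutes past 12:00
Subtracting: 3 hours and 8 minutes = 188 minutes
691 - 188 = 503 minutes
= 8 hours and 23 minutes past 12:00 = 8:23

Final answer: 8:23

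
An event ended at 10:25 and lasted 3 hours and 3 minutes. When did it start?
Starting time: 10:25 = 625 total minutes past 12:00
Subtracting: 3 hours and 3 minutes = 183 minutes
625 - 183 = 442 minutes
= 7 hours and 22 minutes past 12:00 = 7:22

Final answer: 7:22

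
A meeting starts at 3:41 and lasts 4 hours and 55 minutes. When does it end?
Starting time: 3:41
Adding 55 minutes to 41 minutes: 41 + 55 = 96 minutes = 1 hour and 36 minutes
Adding 4 hours: 3 + 4 + 1 (carry) = 8
Final time: 8:36

Final answer: 8:36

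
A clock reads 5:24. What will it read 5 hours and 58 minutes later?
Starting time: 5:24
Adding 58 minutes to 24 minutes: 24 + 58 = 82 minutes = 1 hour and 22 minutes
Adding 5 hours: 5 + 5 + 1 (carry) = 11
Final time: 11:22

Final answer: 11:22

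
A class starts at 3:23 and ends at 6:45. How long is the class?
From 3:23 to 6:45:
(6 x 60 + 45) - (3 x 60 + 23) = 405 - 203 = 202 minutes
= 3 hours and 22 minutes

Final answer: 3 hours and 22 minutes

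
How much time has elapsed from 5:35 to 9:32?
From 5:35 to 9:32:
(9 x 60 + 32) - (5 x 60 + 35) = 572 - 335 = 237 minutes
= 3 hours and 57 minutes

Final answer: 3 hours and 57 minutes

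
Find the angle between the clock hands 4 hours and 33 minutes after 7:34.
First find the time 4 hours and 33 minutes after 7:34.
Total minutes: 7 x 60 + 34 + 4 x 60 + 33 = 727.
727 mod 720 = 7 minutes = 12:07.
Now compute the angle at 12:07:
Hour hand: 0 x 30 + 7 x 0.5 = 3.5 degrees
Minute hand: 7 x 6 = 42 degrees
Difference: |3.5 - 42| = 38.5 degrees
The angle is 38.5 degrees

Final answer: 38.5 degrees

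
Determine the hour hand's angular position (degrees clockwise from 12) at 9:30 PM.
The hour hand moves 30 degrees per hour and 0.5 degrees per minute.
At 9:30: (9) x 30 + 30 x 0.5 = 270 + 15 = 285 degrees

Final answer: 285 degrees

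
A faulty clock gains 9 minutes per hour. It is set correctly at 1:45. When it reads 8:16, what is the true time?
For every 60 true minutes, the faulty clock advances 69 minutes, so 1 faulty-clock minute corresponds to 60/69 true minutes.
From 1:45 to 8:16 on the faulty dial is 391 minutes.
True elapsed: 391 x 60/69 = 340 minutes = 5 hours and 40 minutes.
True time: 1:45 + 5 hours and 40 minutes = 7:25.

Final answer: 7:25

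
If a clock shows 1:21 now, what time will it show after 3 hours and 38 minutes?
Starting time: 1:21
Adding 38 minutes to 21 minutes: 21 + 38 = 59 minutes
Adding 3 hours: 1 + 3 = 4
Final time: 4:59

Final answer: 4:59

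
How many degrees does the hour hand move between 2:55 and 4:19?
The hour hand moves 0.5 degrees per minute.
Time elapsed: 4:19 - 2:55 = 84 minutes
Angular displacement: 84 x 0.5 = 42 degrees

Final answer: 42 degrees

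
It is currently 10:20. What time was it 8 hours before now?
Starting time: 10:20 = 620 total minutes past 12:00
Subtracting: 8 hours = 480 minutes
620 - 480 = 140 minutes
= 2 hours and 20 minutes past 12:00 = 2:20

Final answer: 2:20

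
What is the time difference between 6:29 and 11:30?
From 6:29 to 11:30:
(11 x 60 + 30) - (6 x 60 + 29) = 690 - 389 = 301 minutes
= 5 hours and 1 minute

Final answer: 5 hours and 1 minute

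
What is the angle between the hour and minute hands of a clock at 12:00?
Hour hand position: 0 x 30 + 0 x 0.5 = 0 degrees
Minute hand position: 0 x 6 = 0 degrees
Difference: |0 - 0| = 0 degrees
The angle between the hands is 0 degrees

Final answer: 0 degrees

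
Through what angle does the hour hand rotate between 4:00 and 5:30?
The hour hand moves 0.5 degrees per minute.
Time elapsed: 5:30 - 4:00 = 90 minutes
Angular displacement: 90 x 0.5 = 45 degrees

Final answer: 45 degrees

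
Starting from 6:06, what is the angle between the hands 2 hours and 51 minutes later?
First find the time 2 hours and 51 minutes after 6:06.
Total minutes: 6 x 60 + 6 + 2 x 60 + 51 = 537.
537 mod 720 = 537 minutes = 8:57.
Now compute the angle at 8:57:
Hour hand: 8 x 30 + 57 x 0.5 = 268.5 degrees
Minute hand: 57 x 6 = 342 degrees
Difference: |268.5 - 342| = 73.5 degrees
The angle is 73.5 degrees

Final answer: 73.5 degrees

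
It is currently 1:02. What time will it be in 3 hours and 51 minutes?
Starting time: 1:02
Adding 51 minutes to 2 minutes: 2 + 51 = 53 minutes
Adding 3 hours: 1 + 3 = 4
Final time: 4:53

Final answer: 4:53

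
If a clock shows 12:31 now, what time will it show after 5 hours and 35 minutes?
Starting time: 12:31
Adding 35 minutes to 31 minutes: 31 + 35 = 66 minutes = 1 hour and 6 minutes
Adding 5 hours: 12 + 5 + 1 (carry) = 18 - 12 = 6
Final time: 6:06

Final answer: 6:06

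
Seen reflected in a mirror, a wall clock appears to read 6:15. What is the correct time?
Reflection across the vertical (12-6) axis maps a hand at angle A degrees to (360 - A) degrees, which sends a reading of T minutes past 12:00 to (720 - T) minutes past 12:00.
Mirror reads 6:15 = 375 minutes past 12:00.
Actual time: (720 - 375) mod 720 = 345 minutes = 5:45.

Final answer: 5:45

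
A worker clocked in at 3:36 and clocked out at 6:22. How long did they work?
From 3:36 to 6:22:
(6 x 60 + 22) - (3 x 60 + 36) = 382 - 216 = 166 minutes
= 2 hours and 46 minutes

Final answer: 2 hours and 46 minutes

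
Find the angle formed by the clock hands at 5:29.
Hour hand position: 5 x 30 + 29 x 0.5 = 164.5 degrees
Minute hand position: 29 x 6 = 174 degrees
Difference: |164.5 - 174| = 9.5 degrees
The angle between the hands is 9.5 degrees

Final answer: 9.5 degrees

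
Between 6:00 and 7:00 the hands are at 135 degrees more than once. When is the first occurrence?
At t minutes past 6:00, the hour hand is at 30 x 6 + 0.5t degrees and the minute hand is at 6t degrees.
The smaller angle between them is 135 degrees when |30H - 5.5t| = 135 or |30H - 5.5t| = 225.
With H = 6, solve 30 x 6 - 5.5t = +/- target for each target:
  t = (30 x 6 - 135) / 5.5 = 8.18
  t = (30 x 6 + 135) / 5.5 = 57.27
  t = (30 x 6 - 225) / 5.5 = -8.18 (outside (0, 60))
  t = (30 x 6 + 225) / 5.5 = 73.64 (outside (0, 60))
Valid solutions in (0, 60): {8.18, 57.27} minutes.
The first occurrence is t = 8.18 minutes.
The hands form a 135-degree angle at 8.18 minutes past 6:00.

Final answer: 8.18 minutes past 6:00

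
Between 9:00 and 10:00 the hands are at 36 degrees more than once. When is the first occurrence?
At t minutes past 9:00, the hour hand is at 30 x 9 + 0.5t degrees and the minute hand is at 6t degrees.
The smaller angle between them is 36 degrees when |30H - 5.5t| = 36 or |30H - 5.5t| = 324.
With H = 9, solve 30 x 9 - 5.5t = +/- target for each target:
  t = (30 x 9 - 36) / 5.5 = 42.55
  t = (30 x 9 + 36) / 5.5 = 55.64
  t = (30 x 9 - 324) / 5.5 = -9.82 (outside (0, 60))
  t = (30 x 9 + 324) / 5.5 = 108 (outside (0, 60))
Valid solutions in (0, 60): {42.55, 55.64} minutes.
The first occurrence is t = 42.55 minutes.
The hands form a 36-degree angle at 42.55 minutes past 9:00.

Final answer: 42.55 minutes past 9:00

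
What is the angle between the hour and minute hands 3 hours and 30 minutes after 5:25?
First find the time 3 hours and 30 minutes after 5:25.
Total minutes: 5 x 60 + 25 + 3 x 60 + 30 = 535.
535 mod 720 = 535 minutes = 8:55.
Now compute the angle at 8:55:
Hour hand: 8 x 30 + 55 x 0.5 = 267.5 degrees
Minute hand: 55 x 6 = 330 degrees
Difference: |267.5 - 330| = 62.5 degrees
The angle is 62.5 degrees

Final answer: 62.5 degrees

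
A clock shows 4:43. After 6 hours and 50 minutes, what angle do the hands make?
First find the time 6 hours and 50 minutes after 4:43.
Total minutes: 4 x 60 + 43 + 6 x 60 + 50 = 693.
693 mod 720 = 693 minutes = 11:33.
Now compute the angle at 11:33:
Hour hand: 11 x 30 + 33 x 0.5 = 346.5 degrees
Minute hand: 33 x 6 = 198 degrees
Difference: |346.5 - 198| = 148.5 degrees
The angle is 148.5 degrees

Final answer: 148.5 degrees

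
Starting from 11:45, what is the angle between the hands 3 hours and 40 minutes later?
First find the time 3 hours and 40 minutes after 11:45.
Total minutes: 11 x 60 + 45 + 3 x 60 + 40 = 925.
925 mod 720 = 205 minutes = 3:25.
Now compute the angle at 3:25:
Hour hand: 3 x 30 + 25 x 0.5 = 102.5 degrees
Minute hand: 25 x 6 = 150 degrees
Difference: |102.5 - 150| = 47.5 degrees
The angle is 47.5 degrees

Final answer: 47.5 degrees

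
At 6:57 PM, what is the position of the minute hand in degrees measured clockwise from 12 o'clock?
The minute hand moves 6 degrees per minute.
At 6:57: 57 x 6 = 342 degrees

Final answer: 342 degrees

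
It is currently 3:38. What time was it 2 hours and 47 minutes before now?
Starting time: 3:38 = 218 total minutes past 12:00
Subtracting: 2 hours and 47 minutes = 167 minutes
218 - 167 = 51 minutes
= 51 minutes past 12:00 = 12:51

Final answer: 12:51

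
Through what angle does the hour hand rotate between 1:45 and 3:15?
The hour hand moves 0.5 degrees per minute.
Time elapsed: 3:15 - 1:45 = 90 minutes
Angular displacement: 90 x 0.5 = 45 degrees

Final answer: 45 degrees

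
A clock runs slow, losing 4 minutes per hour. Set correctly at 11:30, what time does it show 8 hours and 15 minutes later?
For every 60 true minutes, the faulty clock advances 60 - 4 = 56 minutes.
True elapsed: 8 hours and 15 minutes = 495 minutes.
Faulty clock advances: 495 x 56/60 = 462 minutes (drift: 33 minutes behind).
Shown time: 11:30 + 462 minutes = 7:12.

Final answer: 7:12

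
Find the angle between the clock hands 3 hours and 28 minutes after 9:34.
First find the time 3 hours and 28 minutes after 9:34.
Total minutes: 9 x 60 + 34 + 3 x 60 + 28 = 782.
782 mod 720 = 62 minutes = 1:02.
Now compute the angle at 1:02:
Hour hand: 1 x 30 + 2 x 0.5 = 31 degrees
Minute hand: 2 x 6 = 12 degrees
Difference: |31 - 12| = 19 degrees
The angle is 19 degrees

Final answer: 19 degrees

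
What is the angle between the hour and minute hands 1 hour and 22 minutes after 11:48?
First find the time 1 hour and 22 minutes after 11:48.
Total minutes: 11 x 60 + 48 + 1 x 60 + 22 = 790.
790 mod 720 = 70 minutes = 1:10.
Now compute the angle at 1:10:
Hour hand: 1 x 30 + 10 x 0.5 = 35 degrees
Minute hand: 10 x 6 = 60 degrees
Difference: |35 - 60| = 25 degrees
The angle is 25 degrees

Final answer: 25 degrees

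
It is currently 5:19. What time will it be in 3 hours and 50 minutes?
Starting time: 5:19
Adding 50 minutes to 19 minutes: 19 + 50 = 69 minutes = 1 hour and 9 minutes
Adding 3 hours: 5 + 3 + 1 (carry) = 9
Final time: 9:09

Final answer: 9:09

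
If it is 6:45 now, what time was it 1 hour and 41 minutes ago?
Starting time: 6:45 = 405 total minutes past 12:00
Subtracting: 1 hour and 41 minutes = 101 minutes
405 - 101 = 304 minutes
= 5 hours and 4 minutes past 12:00 = 5:04

Final answer: 5:04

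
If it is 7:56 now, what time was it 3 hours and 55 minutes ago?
Starting time: 7:56 = 476 total minutes past 12:00
Subtracting: 3 hours and 55 minutes = 235 minutes
476 - 235 = 241 minutes
= 4 hours and 1 minute past 12:00 = 4:01

Final answer: 4:01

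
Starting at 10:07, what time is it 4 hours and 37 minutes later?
Starting time: 10:07
Adding 37 minutes to 7 minutes: 7 + 37 = 44 minutes
Adding 4 hours: 10 + 4 = 14 - 12 = 2
Final time: 2:44

Final answer: 2:44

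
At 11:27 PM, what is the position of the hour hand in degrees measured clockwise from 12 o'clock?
The hour hand moves 30 degrees per hour and 0.5 degrees per minute.
At 11:27: (11) x 30 + 27 x 0.5 = 330 + 13.5 = 343.5 degrees

Final answer: 343.5 degrees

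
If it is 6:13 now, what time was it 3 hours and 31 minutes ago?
Starting time: 6:13 = 373 total minutes past 12:00
Subtracting: 3 hours and 31 minutes = 211 minutes
373 - 211 = 162 minutes
= 2 hours and 42 minutes past 12:00 = 2:42

Final answer: 2:42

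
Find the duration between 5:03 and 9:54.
From 5:03 to 9:54:
(9 x 60 + 54) - (5 x 60 + 3) = 594 - 303 = 291 minutes
= 4 hours and 51 minutes

Final answer: 4 hours and 51 minutes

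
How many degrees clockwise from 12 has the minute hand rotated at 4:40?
The minute hand moves 6 degrees per minute.
At 4:40: 40 x 6 = 240 degrees

Final answer: 240 degrees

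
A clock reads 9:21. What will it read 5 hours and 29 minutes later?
Starting time: 9:21
Adding 29 minutes to 21 minutes: 21 + 29 = 50 minutes
Adding 5 hours: 9 + 5 = 14 - 12 = 2
Final time: 2:50

Final answer: 2:50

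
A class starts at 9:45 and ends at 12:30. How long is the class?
From 9:45 to 12:30:
(12 x 60 + 30) - (9 x 60 + 45) = 750 - 585 = 165 minutes
= 2 hours and 45 minutes

Final answer: 2 hours and 45 minutes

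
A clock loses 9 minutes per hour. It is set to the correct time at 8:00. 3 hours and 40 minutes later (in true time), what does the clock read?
For every 60 true minutes, the faulty clock advances 60 - 9 = 51 minutes.
True elapsed: 3 hours and 40 minutes = 220 minutes.
Faulty clock advances: 220 x 51/60 = 187 minutes (drift: 33 minutes behind).
Shown time: 8:00 + 187 minutes = 11:07.

Final answer: 11:07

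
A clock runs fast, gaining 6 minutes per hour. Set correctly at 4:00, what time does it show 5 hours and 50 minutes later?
For every 60 true minutes, the faulty clock advances 60 + 6 = 66 minutes.
True elapsed: 5 hours and 50 minutes = 350 minutes.
Faulty clock advances: 350 x 66/60 = 385 minutes (drift: 35 minutes ahead).
Shown time: 4:00 + 385 minutes = 10:25.

Final answer: 10:25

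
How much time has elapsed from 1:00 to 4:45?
From 1:00 to 4:45:
(4 x 60 + 45) - (1 x 60 + 0) = 285 - 60 = 225 minutes
= 3 hours and 45 minutes

Final answer: 3 hours and 45 minutes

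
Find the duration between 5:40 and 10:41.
From 5:40 to 10:41:
(10 x 60 + 41) - (5 x 60 + 40) = 641 - 340 = 301 minutes
= 5 hours and 1 minute

Final answer: 5 hours and 1 minute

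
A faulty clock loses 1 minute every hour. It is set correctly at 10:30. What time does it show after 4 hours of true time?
For every 60 true minutes, the faulty clock advances 60 - 1 = 59 minutes.
True elapsed: 4 hours = 240 minutes.
Faulty clock advances: 240 x 59/60 = 236 minutes (drift: 4 minutes behind).
Shown time: 10:30 + 236 minutes = 2:26.

Final answer: 2:26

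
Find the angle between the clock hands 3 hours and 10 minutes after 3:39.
First find the time 3 hours and 10 minutes after 3:39.
Total minutes: 3 x 60 + 39 + 3 x 60 + 10 = 409.
409 mod 720 = 409 minutes = 6:49.
Now compute the angle at 6:49:
Hour hand: 6 x 30 + 49 x 0.5 = 204.5 degrees
Minute hand: 49 x 6 = 294 degrees
Difference: |204.5 - 294| = 89.5 degrees
The angle is 89.5 degrees

Final answer: 89.5 degrees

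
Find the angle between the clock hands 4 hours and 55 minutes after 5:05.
First find the time 4 hours and 55 minutes after 5:05.
Total minutes: 5 x 60 + 5 + 4 x 60 + 55 = 600.
600 mod 720 = 600 minutes = 10:00.
Now compute the angle at 10:00:
Hour hand: 10 x 30 + 0 x 0.5 = 300 degrees
Minute hand: 0 x 6 = 0 degrees
Difference: |300 - 0| = 300 degrees
Smaller angle: 360 - 300 = 60 degrees

Final answer: 60 degrees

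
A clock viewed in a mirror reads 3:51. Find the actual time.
Reflection across the vertical (12-6) axis maps a hand at angle A degrees to (360 - A) degrees, which sends a reading of T minutes past 12:00 to (720 - T) minutes past 12:00.
Mirror reads 3:51 = 231 minutes past 12:00.
Actual time: (720 - 231) mod 720 = 489 minutes = 8:09.

Final answer: 8:09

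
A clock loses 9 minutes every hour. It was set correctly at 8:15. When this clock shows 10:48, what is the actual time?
For every 60 true minutes, the faulty clock advances 51 minutes, so 1 faulty-clock minute corresponds to 60/51 true minutes.
From 8:15 to 10:48 on the faulty dial is 153 minutes.
True elapsed: 153 x 60/51 = 180 minutes = 3 hours.
True time: 8:15 + 3 hours = 11:15.

Final answer: 11:15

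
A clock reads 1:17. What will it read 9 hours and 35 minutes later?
Starting time: 1:17
Adding 35 minutes to 17 minutes: 17 + 35 = 52 minutes
Adding 9 hours: 1 + 9 = 10
Final time: 10:52

Final answer: 10:52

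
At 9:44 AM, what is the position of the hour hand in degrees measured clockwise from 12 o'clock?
The hour hand moves 30 degrees per hour and 0.5 degrees per minute.
At 9:44: (9) x 30 + 44 x 0.5 = 270 + 22 = 292 degrees

Final answer: 292 degrees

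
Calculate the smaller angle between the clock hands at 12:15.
Hour hand position: 0 x 30 + 15 x 0.5 = 7.5 degrees
Minute hand position: 15 x 6 = 90 degrees
Difference: |7.5 - 90| = 82.5 degrees
The angle between the hands is 82.5 degrees

Final answer: 82.5 degrees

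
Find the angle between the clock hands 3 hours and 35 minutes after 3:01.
First find the time 3 hours and 35 minutes after 3:01.
Total minutes: 3 x 60 + 1 + 3 x 60 + 35 = 396.
396 mod 720 = 396 minutes = 6:36.
Now compute the angle at 6:36:
Hour hand: 6 x 30 + 36 x 0.5 = 198 degrees
Minute hand: 36 x 6 = 216 degrees
Difference: |198 - 216| = 18 degrees
The angle is 18 degrees

Final answer: 18 degrees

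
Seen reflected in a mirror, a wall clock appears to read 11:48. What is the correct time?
Reflection across the vertical (12-6) axis maps a hand at angle A degrees to (360 - A) degrees, which sends a reading of T minutes past 12:00 to (720 - T) minutes past 12:00.
Mirror reads 11:48 = 708 minutes past 12:00.
Actual time: (720 - 708) mod 720 = 12 minutes = 12:12.

Final answer: 12:12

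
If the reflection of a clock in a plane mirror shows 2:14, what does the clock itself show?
Reflection across the vertical (12-6) axis maps a hand at angle A degrees to (360 - A) degrees, which sends a reading of T minutes past 12:00 to (720 - T) minutes past 12:00.
Mirror reads 2:14 = 134 minutes past 12:00.
Actual time: (720 - 134) mod 720 = 586 minutes = 9:46.

Final answer: 9:46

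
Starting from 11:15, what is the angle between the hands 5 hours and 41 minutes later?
First find the time 5 hours and 41 minutes after 11:15.
Total minutes: 11 x 60 + 15 + 5 x 60 + 41 = 1016.
1016 mod 720 = 296 minutes = 4:56.
Now compute the angle at 4:56:
Hour hand: 4 x 30 + 56 x 0.5 = 148 degrees
Minute hand: 56 x 6 = 336 degrees
Difference: |148 - 336| = 188 degrees
Smaller angle: 360 - 188 = 172 degrees

Final answer: 172 degrees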